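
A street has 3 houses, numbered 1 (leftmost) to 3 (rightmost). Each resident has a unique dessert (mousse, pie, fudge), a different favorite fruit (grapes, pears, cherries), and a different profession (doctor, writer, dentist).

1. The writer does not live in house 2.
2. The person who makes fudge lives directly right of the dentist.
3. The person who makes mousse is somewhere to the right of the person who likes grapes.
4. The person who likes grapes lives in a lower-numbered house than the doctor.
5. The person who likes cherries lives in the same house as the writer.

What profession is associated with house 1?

So house 1 gets pie for dessert.
The person who makes fudge is narrowed to house 2 or 3; consider each.
Placing it in house 3 leads to a contradiction, so it's in house 2.
From clue 2, the dentist must be in house 1.
House 3's dessert must be mousse (nothing else left).
So house 2 gets doctor for profession.
The only profession still possible for house 3 is writer.
By clue 4, the person who likes grapes is in house 1.
The person who likes cherries is in house 3 (clue 5).
House 2's favorite fruit must be pears (nothing else left).
So: house 1 = pie/grapes/dentist, house 2 = fudge/pears/doctor, house 3 = mousse/cherries/writer.

dentist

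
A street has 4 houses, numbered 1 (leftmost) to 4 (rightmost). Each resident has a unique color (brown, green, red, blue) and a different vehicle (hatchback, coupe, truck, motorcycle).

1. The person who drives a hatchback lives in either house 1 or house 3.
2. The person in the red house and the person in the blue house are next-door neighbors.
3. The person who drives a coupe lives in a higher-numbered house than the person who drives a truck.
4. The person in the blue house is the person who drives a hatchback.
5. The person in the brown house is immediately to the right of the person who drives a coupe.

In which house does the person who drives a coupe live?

3

The only vehicle still possible for house 4 is motorcycle.
The person in the blue house is narrowed to house 1 or 3; consider each.
Placing it in house 3 leads to a contradiction, so it's in house 1.
From clue 2, the person in the red house must be in house 2.
Clue 4 places the person who drives a hatchback in house 1.
That leaves truck as the vehicle for house 2.
House 3 vehicle: only coupe fits.
By clue 5, the person in the brown house is in house 4.
That leaves green as the color for house 3.
So: house 1 = blue/hatchback, house 2 = red/truck, house 3 = green/coupe, house 4 = brown/motorcycle.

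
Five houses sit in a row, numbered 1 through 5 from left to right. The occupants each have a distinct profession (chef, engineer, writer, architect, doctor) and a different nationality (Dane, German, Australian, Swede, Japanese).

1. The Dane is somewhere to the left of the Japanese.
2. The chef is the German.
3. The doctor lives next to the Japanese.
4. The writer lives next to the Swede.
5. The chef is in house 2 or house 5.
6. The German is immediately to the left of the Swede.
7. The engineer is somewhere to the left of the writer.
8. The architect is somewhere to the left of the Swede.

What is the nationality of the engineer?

Clue 2 places the chef in house 2.
By clue 2, the German is in house 2.
By clue 6, the Swede is in house 3.
House 1 profession: only architect fits.
The writer is in house 4 (clue 4).
Clue 7: the engineer is in house 3.
The only profession still possible for house 5 is doctor.
By clue 3, the Japanese is in house 4.
House 5's nationality must be Australian (nothing else left).
House 1's nationality must be Dane (nothing else left).
So: house 1 = architect/Dane, house 2 = chef/German, house 3 = engineer/Swede, house 4 = writer/Japanese, house 5 = doctor/Australian.

Swede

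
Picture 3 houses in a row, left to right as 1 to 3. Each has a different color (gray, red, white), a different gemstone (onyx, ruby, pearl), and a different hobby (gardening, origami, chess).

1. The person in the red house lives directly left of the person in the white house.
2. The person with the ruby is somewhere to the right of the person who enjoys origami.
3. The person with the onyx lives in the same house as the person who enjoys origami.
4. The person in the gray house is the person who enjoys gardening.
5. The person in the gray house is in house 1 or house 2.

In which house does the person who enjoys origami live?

2

That leaves white as the color for house 3.
Clue 1: the person in the red house is in house 2.
That leaves gray as the color for house 1.
So house 3 gets chess for hobby.
The person who enjoys gardening is in house 1 (clue 4).
House 2 hobby: only origami fits.
Clue 2 places the person with the ruby in house 3.
Clue 3 places the person with the onyx in house 2.
So house 1 gets pearl for gemstone.
So: house 1 = gray/pearl/gardening, house 2 = red/onyx/origami, house 3 = white/ruby/chess.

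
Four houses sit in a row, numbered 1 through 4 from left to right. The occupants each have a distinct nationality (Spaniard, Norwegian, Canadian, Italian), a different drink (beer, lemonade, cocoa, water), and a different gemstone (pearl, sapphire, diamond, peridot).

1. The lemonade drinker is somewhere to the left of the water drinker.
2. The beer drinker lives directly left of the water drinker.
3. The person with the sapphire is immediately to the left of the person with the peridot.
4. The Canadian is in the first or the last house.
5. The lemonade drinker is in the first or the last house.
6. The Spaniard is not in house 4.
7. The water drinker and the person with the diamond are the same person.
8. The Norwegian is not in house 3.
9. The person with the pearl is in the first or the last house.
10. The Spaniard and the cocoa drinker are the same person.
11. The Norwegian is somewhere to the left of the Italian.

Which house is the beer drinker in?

3

From clue 5, the lemonade drinker must be in house 1.
House 4's drink must be water (nothing else left).
Clue 2: the beer drinker is in house 3.
By clue 7, the person with the diamond is in house 4.
So house 2 gets cocoa for drink.
Clue 10 places the Spaniard in house 2.
House 1's nationality must be Norwegian (nothing else left).
The only nationality still possible for house 3 is Italian.
House 4 nationality: only Canadian fits.
So house 1 gets pearl for gemstone.
House 2's gemstone must be sapphire (nothing else left).
House 3 gemstone: only peridot fits.
So: house 1 = Norwegian/lemonade/pearl, house 2 = Spaniard/cocoa/sapphire, house 3 = Italian/beer/peridot, house 4 = Canadian/water/diamond.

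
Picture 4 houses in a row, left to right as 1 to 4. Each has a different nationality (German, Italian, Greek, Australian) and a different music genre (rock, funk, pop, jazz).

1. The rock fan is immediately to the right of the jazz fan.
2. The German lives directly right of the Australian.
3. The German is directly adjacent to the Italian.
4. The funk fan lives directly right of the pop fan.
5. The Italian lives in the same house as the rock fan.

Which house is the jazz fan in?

The Australian is narrowed to house 1 or 2 or 3; consider each.
Placing it in house 1 and house 3 leads to a contradiction, so it's in house 2.
By clue 2, the German is in house 3.
The only nationality still possible for house 1 is Greek.
So house 4 gets Italian for nationality.
From clue 5, the rock fan must be in house 4.
Clue 1: the jazz fan is in house 3.
House 1 music genre: only pop fits.
The only music genre still possible for house 2 is funk.
So: house 1 = Greek/pop, house 2 = Australian/funk, house 3 = German/jazz, house 4 = Italian/rock.

3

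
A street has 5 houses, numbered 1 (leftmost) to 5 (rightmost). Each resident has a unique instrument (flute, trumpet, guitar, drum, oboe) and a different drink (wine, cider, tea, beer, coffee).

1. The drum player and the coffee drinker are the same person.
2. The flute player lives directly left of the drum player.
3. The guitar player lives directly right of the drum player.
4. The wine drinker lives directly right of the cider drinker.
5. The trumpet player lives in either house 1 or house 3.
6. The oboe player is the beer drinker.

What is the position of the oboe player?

The trumpet player is narrowed to house 1 or 3; consider each.
Placing it in house 3 leads to a contradiction, so it's in house 1.
The drum player is narrowed to house 3 or 4; consider each.
Placing it in house 4 leads to a contradiction, so it's in house 3.
Clue 1: the coffee drinker is in house 3.
From clue 2, the flute player must be in house 2.
Clue 3 places the guitar player in house 4.
House 5 instrument: only oboe fits.
The beer drinker is in house 5 (clue 6).
From clue 4, the cider drinker must be in house 1.
That leaves wine as the drink for house 2.
House 4's drink must be tea (nothing else left).
So: house 1 = trumpet/cider, house 2 = flute/wine, house 3 = drum/coffee, house 4 = guitar/tea, house 5 = oboe/beer.

5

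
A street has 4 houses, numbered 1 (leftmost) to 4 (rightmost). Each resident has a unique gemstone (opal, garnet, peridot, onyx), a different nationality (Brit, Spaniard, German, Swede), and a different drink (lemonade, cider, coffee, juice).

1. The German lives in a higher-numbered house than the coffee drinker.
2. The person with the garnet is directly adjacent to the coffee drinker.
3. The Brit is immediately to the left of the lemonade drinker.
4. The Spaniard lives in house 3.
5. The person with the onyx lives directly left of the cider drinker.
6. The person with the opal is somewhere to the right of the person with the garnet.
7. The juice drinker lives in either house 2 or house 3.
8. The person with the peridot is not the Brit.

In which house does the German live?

4

Clue 4: the Spaniard is in house 3.
So house 1 gets coffee for drink.
The person with the garnet is in house 2 (clue 2).
That leaves cider as the drink for house 4.
The person with the onyx is in house 3 (clue 5).
The only gemstone still possible for house 1 is peridot.
House 4's gemstone must be opal (nothing else left).
The Brit is in house 2 (clue 8).
The only nationality still possible for house 1 is Swede.
That leaves German as the nationality for house 4.
Clue 3: the lemonade drinker is in house 3.
That leaves juice as the drink for house 2.
So: house 1 = peridot/Swede/coffee, house 2 = garnet/Brit/juice, house 3 = onyx/Spaniard/lemonade, house 4 = opal/German/cider.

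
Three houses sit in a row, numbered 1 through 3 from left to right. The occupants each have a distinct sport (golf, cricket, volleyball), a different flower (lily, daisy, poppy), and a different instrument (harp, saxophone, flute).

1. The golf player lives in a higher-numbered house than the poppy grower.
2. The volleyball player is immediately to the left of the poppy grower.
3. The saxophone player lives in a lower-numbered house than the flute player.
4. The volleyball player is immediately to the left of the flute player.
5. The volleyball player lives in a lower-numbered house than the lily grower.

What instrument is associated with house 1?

Clue 2: the volleyball player is in house 1.
Clue 2 places the poppy grower in house 2.
The flute player is in house 2 (clue 4).
The only flower still possible for house 1 is daisy.
So house 3 gets lily for flower.
So house 3 gets harp for instrument.
From clue 1, the golf player must be in house 3.
The only sport still possible for house 2 is cricket.
The only instrument still possible for house 1 is saxophone.
So: house 1 = volleyball/daisy/saxophone, house 2 = cricket/poppy/flute, house 3 = golf/lily/harp.

saxophone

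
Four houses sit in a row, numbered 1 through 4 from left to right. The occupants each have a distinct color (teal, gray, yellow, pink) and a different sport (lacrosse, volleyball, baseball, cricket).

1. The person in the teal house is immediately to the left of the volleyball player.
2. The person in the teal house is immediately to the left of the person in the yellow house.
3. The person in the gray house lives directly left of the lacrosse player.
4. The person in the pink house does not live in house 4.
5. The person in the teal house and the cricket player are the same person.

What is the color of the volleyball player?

yellow

So house 4 gets yellow for color.
Clue 2: the person in the teal house is in house 3.
The cricket player is in house 3 (clue 5).
House 1 sport: only baseball fits.
By clue 1, the volleyball player is in house 4.
By clue 3, the person in the gray house is in house 1.
Clue 3: the lacrosse player is in house 2.
So house 2 gets pink for color.
So: house 1 = gray/baseball, house 2 = pink/lacrosse, house 3 = teal/cricket, house 4 = yellow/volleyball.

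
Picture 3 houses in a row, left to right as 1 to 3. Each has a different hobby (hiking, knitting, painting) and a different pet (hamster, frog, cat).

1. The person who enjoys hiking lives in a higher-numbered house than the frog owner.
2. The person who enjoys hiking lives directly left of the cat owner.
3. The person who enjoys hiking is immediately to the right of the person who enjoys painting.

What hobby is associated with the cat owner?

knitting

Clue 2: the person who enjoys hiking is in house 2.
By clue 2, the cat owner is in house 3.
Clue 3 places the person who enjoys painting in house 1.
House 3 hobby: only knitting fits.
By clue 1, the frog owner is in house 1.
House 2 pet: only hamster fits.
So: house 1 = painting/frog, house 2 = hiking/hamster, house 3 = knitting/cat.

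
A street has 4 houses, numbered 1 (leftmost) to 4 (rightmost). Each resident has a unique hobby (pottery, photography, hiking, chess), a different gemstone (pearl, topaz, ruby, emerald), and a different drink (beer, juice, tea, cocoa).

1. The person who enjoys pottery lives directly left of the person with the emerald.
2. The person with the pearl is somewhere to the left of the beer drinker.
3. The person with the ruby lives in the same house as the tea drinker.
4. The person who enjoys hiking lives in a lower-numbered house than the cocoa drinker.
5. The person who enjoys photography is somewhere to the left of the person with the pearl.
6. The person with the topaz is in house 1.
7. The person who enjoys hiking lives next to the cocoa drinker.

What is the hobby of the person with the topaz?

Clue 6 places the person with the topaz in house 1.
House 4 hobby: only chess fits.
So house 1 gets juice for drink.
The person who enjoys photography is narrowed to house 1 or 2; consider each.
Placing it in house 2 leads to a contradiction, so it's in house 1.
House 2 drink: only tea fits.
From clue 3, the person with the ruby must be in house 2.
So house 4 gets emerald for gemstone.
From clue 1, the person who enjoys pottery must be in house 3.
From clue 2, the beer drinker must be in house 4.
That leaves hiking as the hobby for house 2.
The only gemstone still possible for house 3 is pearl.
So house 3 gets cocoa for drink.
So: house 1 = photography/topaz/juice, house 2 = hiking/ruby/tea, house 3 = pottery/pearl/cocoa, house 4 = chess/emerald/beer.

photography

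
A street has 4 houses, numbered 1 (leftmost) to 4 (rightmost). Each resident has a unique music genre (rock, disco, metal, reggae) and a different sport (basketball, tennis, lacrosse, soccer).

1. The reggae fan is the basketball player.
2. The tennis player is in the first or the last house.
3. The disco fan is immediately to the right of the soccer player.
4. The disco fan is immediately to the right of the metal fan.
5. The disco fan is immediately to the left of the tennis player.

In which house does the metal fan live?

By clue 5, the disco fan is in house 3.
The tennis player is in house 4 (clue 5).
Clue 3 places the soccer player in house 2.
The metal fan is in house 2 (clue 4).
House 1 music genre: only reggae fits.
House 4 music genre: only rock fits.
So house 3 gets lacrosse for sport.
The only sport still possible for house 1 is basketball.
So: house 1 = reggae/basketball, house 2 = metal/soccer, house 3 = disco/lacrosse, house 4 = rock/tennis.

2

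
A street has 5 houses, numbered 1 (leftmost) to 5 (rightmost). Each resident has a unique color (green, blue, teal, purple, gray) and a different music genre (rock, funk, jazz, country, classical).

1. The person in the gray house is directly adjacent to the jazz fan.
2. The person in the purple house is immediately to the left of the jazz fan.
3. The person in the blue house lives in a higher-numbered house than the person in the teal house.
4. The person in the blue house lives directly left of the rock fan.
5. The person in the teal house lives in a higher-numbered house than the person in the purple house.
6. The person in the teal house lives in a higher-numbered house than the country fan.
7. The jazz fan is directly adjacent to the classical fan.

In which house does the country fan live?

1

House 5's color must be green (nothing else left).
The person in the blue house is narrowed to house 3 or 4; consider each.
Placing it in house 3 leads to a contradiction, so it's in house 4.
Clue 4: the rock fan is in house 5.
The person in the purple house is narrowed to house 1 or 2; consider each.
Placing it in house 2 leads to a contradiction, so it's in house 1.
By clue 2, the jazz fan is in house 2.
The only music genre still possible for house 1 is country.
So house 3 gets classical for music genre.
The only music genre still possible for house 4 is funk.
Clue 1: the person in the gray house is in house 3.
House 2 color: only teal fits.
So: house 1 = purple/country, house 2 = teal/jazz, house 3 = gray/classical, house 4 = blue/funk, house 5 = green/rock.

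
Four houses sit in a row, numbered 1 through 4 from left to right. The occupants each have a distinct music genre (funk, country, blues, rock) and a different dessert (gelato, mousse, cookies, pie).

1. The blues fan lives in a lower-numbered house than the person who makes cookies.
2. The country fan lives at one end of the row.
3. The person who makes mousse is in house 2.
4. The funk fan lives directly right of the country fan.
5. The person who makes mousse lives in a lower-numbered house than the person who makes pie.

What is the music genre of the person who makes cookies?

rock

From clue 3, the person who makes mousse must be in house 2.
Clue 4 places the funk fan in house 2.
From clue 4, the country fan must be in house 1.
That leaves blues as the music genre for house 3.
House 4's music genre must be rock (nothing else left).
House 1's dessert must be gelato (nothing else left).
Clue 1: the person who makes cookies is in house 4.
House 3's dessert must be pie (nothing else left).
So: house 1 = country/gelato, house 2 = funk/mousse, house 3 = blues/pie, house 4 = rock/cookies.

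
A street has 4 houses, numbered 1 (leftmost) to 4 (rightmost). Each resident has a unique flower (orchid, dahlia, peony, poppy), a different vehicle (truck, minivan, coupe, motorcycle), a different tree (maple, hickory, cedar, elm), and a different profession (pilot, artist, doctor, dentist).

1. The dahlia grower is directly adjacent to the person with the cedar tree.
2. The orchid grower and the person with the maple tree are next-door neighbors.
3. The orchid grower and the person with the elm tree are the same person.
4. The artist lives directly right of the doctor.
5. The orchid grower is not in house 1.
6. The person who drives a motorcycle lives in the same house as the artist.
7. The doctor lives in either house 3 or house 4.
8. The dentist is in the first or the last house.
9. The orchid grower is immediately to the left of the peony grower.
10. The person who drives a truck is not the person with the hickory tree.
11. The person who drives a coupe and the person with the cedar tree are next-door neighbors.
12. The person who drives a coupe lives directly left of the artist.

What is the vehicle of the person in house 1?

Clue 7: the doctor is in house 3.
By clue 4, the artist is in house 4.
From clue 6, the person who drives a motorcycle must be in house 4.
Clue 12: the person who drives a coupe is in house 3.
That leaves dentist as the profession for house 1.
So house 2 gets pilot for profession.
The dahlia grower is narrowed to house 1 or 3; consider each.
Placing it in house 3 leads to a contradiction, so it's in house 1.
By clue 1, the person with the cedar tree is in house 2.
That leaves elm as the tree for house 3.
From clue 3, the orchid grower must be in house 3.
The peony grower is in house 4 (clue 9).
House 2's flower must be poppy (nothing else left).
By clue 2, the person with the maple tree is in house 4.
So house 1 gets hickory for tree.
By clue 10, the person who drives a truck is in house 2.
That leaves minivan as the vehicle for house 1.
So: house 1 = dahlia/minivan/hickory/dentist, house 2 = poppy/truck/cedar/pilot, house 3 = orchid/coupe/elm/doctor, house 4 = peony/motorcycle/maple/artist.

minivan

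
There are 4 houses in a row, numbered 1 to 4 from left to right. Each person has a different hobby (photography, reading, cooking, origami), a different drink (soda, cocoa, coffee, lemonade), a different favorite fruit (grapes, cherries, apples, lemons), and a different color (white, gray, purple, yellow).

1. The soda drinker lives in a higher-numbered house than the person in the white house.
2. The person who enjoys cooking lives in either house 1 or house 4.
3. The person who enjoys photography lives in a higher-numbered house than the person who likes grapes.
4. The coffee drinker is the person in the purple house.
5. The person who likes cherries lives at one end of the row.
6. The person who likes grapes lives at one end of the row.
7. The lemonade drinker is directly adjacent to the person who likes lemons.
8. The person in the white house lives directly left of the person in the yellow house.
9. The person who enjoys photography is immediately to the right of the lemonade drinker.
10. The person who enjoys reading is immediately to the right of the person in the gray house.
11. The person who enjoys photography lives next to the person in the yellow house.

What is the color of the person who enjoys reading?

purple

Clue 6: the person who likes grapes is in house 1.
The only favorite fruit still possible for house 4 is cherries.
The person who enjoys cooking is narrowed to house 1 or 4; consider each.
Placing it in house 4 leads to a contradiction, so it's in house 1.
The person who likes apples is narrowed to house 2 or 3; consider each.
Placing it in house 3 leads to a contradiction, so it's in house 2.
House 3 favorite fruit: only lemons fits.
From clue 7, the lemonade drinker must be in house 2.
By clue 9, the person who enjoys photography is in house 3.
That leaves yellow as the color for house 2.
So house 4 gets purple for color.
The coffee drinker is in house 4 (clue 4).
Clue 8 places the person in the white house in house 1.
House 1 drink: only cocoa fits.
House 3's drink must be soda (nothing else left).
The only color still possible for house 3 is gray.
From clue 10, the person who enjoys reading must be in house 4.
That leaves origami as the hobby for house 2.
So: house 1 = cooking/cocoa/grapes/white, house 2 = origami/lemonade/apples/yellow, house 3 = photography/soda/lemons/gray, house 4 = reading/coffee/cherries/purple.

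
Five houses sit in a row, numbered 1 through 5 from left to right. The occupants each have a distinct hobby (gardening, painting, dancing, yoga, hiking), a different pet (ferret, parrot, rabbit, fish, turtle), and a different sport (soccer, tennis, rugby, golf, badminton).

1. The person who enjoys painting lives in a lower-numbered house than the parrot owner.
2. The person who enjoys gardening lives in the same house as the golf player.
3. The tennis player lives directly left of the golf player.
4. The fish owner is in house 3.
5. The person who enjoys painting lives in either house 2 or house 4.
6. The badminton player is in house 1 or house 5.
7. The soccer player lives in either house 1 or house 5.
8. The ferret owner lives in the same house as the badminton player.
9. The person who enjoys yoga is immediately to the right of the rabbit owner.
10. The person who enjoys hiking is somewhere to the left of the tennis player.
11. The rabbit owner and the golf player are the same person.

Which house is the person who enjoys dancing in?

By clue 4, the fish owner is in house 3.
From clue 11, the rabbit owner must be in house 4.
Clue 11: the golf player is in house 4.
House 2's pet must be turtle (nothing else left).
Clue 2: the person who enjoys gardening is in house 4.
Clue 3 places the tennis player in house 3.
By clue 9, the person who enjoys yoga is in house 5.
So house 1 gets hiking for hobby.
So house 2 gets painting for hobby.
So house 3 gets dancing for hobby.
House 1 pet: only ferret fits.
The only pet still possible for house 5 is parrot.
House 2's sport must be rugby (nothing else left).
Clue 8: the badminton player is in house 1.
House 5's sport must be soccer (nothing else left).
So: house 1 = hiking/ferret/badminton, house 2 = painting/turtle/rugby, house 3 = dancing/fish/tennis, house 4 = gardening/rabbit/golf, house 5 = yoga/parrot/soccer.

3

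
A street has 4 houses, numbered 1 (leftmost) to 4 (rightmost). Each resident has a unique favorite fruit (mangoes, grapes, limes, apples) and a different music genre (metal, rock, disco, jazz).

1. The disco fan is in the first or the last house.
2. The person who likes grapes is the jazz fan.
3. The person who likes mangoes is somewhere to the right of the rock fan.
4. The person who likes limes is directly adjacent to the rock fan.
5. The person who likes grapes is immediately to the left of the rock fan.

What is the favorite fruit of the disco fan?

mangoes

The person who likes grapes is narrowed to house 1 or 2; consider each.
Placing it in house 2 leads to a contradiction, so it's in house 1.
By clue 2, the jazz fan is in house 1.
By clue 5, the rock fan is in house 2.
The only music genre still possible for house 3 is metal.
So house 4 gets disco for music genre.
Clue 4 places the person who likes limes in house 3.
The only favorite fruit still possible for house 2 is apples.
House 4's favorite fruit must be mangoes (nothing else left).
So: house 1 = grapes/jazz, house 2 = apples/rock, house 3 = limes/metal, house 4 = mangoes/disco.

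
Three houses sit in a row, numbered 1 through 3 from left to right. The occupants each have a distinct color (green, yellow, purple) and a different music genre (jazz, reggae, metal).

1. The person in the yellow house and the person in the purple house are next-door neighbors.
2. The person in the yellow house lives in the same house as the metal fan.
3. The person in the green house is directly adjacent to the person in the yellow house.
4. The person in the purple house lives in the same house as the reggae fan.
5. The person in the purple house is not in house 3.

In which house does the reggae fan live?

The person in the purple house is narrowed to house 1 or 2; consider each.
Placing it in house 2 leads to a contradiction, so it's in house 1.
Clue 1: the person in the yellow house is in house 2.
From clue 2, the metal fan must be in house 2.
The reggae fan is in house 1 (clue 4).
The only color still possible for house 3 is green.
So house 3 gets jazz for music genre.
So: house 1 = purple/reggae, house 2 = yellow/metal, house 3 = green/jazz.

1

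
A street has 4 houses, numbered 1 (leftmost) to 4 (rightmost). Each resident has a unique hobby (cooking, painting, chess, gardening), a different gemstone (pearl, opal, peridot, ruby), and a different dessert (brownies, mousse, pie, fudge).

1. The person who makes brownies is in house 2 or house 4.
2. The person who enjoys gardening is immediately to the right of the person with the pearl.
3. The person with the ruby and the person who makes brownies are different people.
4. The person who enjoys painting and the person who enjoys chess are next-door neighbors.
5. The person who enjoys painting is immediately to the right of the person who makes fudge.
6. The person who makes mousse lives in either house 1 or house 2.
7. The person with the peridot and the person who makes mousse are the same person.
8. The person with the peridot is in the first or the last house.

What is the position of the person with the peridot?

1

The person with the peridot is in house 1 (clue 8).
From clue 7, the person who makes mousse must be in house 1.
House 1 hobby: only cooking fits.
House 2 hobby: only chess fits.
The person who enjoys painting is in house 3 (clue 4).
The person who makes fudge is in house 2 (clue 5).
House 4's hobby must be gardening (nothing else left).
House 3's dessert must be pie (nothing else left).
The only dessert still possible for house 4 is brownies.
From clue 2, the person with the pearl must be in house 3.
The only gemstone still possible for house 2 is ruby.
House 4's gemstone must be opal (nothing else left).
So: house 1 = cooking/peridot/mousse, house 2 = chess/ruby/fudge, house 3 = painting/pearl/pie, house 4 = gardening/opal/brownies.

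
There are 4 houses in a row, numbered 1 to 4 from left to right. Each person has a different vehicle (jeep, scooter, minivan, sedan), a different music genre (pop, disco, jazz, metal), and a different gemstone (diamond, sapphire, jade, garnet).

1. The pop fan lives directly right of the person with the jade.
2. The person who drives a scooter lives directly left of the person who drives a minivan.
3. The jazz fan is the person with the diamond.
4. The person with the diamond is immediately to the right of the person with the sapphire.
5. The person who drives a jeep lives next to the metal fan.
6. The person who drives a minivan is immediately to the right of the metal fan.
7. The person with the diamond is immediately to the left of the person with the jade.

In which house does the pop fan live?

The person with the diamond is in house 2 (clue 7).
From clue 7, the person with the jade must be in house 3.
That leaves garnet as the gemstone for house 4.
From clue 1, the pop fan must be in house 4.
Clue 3 places the jazz fan in house 2.
So house 1 gets sapphire for gemstone.
The person who drives a jeep is narrowed to house 2 or 4; consider each.
Placing it in house 4 leads to a contradiction, so it's in house 2.
House 4 vehicle: only minivan fits.
Clue 2 places the person who drives a scooter in house 3.
The metal fan is in house 3 (clue 6).
So house 1 gets sedan for vehicle.
House 1 music genre: only disco fits.
So: house 1 = sedan/disco/sapphire, house 2 = jeep/jazz/diamond, house 3 = scooter/metal/jade, house 4 = minivan/pop/garnet.

4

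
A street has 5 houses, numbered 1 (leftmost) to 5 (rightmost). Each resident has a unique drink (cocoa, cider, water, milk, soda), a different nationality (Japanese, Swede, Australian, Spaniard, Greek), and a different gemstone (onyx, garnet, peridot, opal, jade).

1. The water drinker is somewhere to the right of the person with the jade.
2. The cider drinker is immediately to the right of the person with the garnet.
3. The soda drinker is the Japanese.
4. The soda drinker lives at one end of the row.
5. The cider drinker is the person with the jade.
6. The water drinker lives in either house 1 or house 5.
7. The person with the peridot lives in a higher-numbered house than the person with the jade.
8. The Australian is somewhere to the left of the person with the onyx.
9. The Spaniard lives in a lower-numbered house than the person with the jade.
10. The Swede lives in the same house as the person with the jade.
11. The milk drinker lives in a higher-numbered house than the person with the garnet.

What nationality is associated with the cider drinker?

Swede

Clue 6 places the water drinker in house 5.
House 1 drink: only soda fits.
By clue 3, the Japanese is in house 1.
The only nationality still possible for house 5 is Greek.
House 2 drink: only cocoa fits.
House 1 gemstone: only opal fits.
So house 2 gets garnet for gemstone.
The cider drinker is in house 3 (clue 2).
The person with the jade is in house 3 (clue 5).
From clue 9, the Spaniard must be in house 2.
By clue 10, the Swede is in house 3.
That leaves milk as the drink for house 4.
So house 4 gets Australian for nationality.
By clue 8, the person with the onyx is in house 5.
The only gemstone still possible for house 4 is peridot.
So: house 1 = soda/Japanese/opal, house 2 = cocoa/Spaniard/garnet, house 3 = cider/Swede/jade, house 4 = milk/Australian/peridot, house 5 = water/Greek/onyx.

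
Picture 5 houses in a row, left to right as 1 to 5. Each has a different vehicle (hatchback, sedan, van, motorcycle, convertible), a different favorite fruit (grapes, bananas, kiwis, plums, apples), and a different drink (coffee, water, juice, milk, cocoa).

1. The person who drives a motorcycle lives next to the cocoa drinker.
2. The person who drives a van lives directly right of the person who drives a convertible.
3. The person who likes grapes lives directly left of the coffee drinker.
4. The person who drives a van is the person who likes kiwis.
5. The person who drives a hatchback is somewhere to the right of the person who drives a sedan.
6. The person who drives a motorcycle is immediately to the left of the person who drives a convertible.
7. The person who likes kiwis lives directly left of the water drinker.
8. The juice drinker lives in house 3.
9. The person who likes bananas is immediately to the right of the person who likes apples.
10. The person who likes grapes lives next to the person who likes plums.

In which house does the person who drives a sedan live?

4

Clue 8: the juice drinker is in house 3.
So house 5 gets hatchback for vehicle.
The person who drives a convertible is narrowed to house 2 or 3; consider each.
Placing it in house 3 leads to a contradiction, so it's in house 2.
Clue 2 places the person who drives a van in house 3.
From clue 4, the person who likes kiwis must be in house 3.
The person who drives a motorcycle is in house 1 (clue 6).
From clue 7, the water drinker must be in house 4.
That leaves sedan as the vehicle for house 4.
The cocoa drinker is in house 2 (clue 1).
That leaves milk as the drink for house 1.
House 5's drink must be coffee (nothing else left).
Clue 3: the person who likes grapes is in house 4.
From clue 10, the person who likes plums must be in house 5.
House 1 favorite fruit: only apples fits.
So house 2 gets bananas for favorite fruit.
So: house 1 = motorcycle/apples/milk, house 2 = convertible/bananas/cocoa, house 3 = van/kiwis/juice, house 4 = sedan/grapes/water, house 5 = hatchback/plums/coffee.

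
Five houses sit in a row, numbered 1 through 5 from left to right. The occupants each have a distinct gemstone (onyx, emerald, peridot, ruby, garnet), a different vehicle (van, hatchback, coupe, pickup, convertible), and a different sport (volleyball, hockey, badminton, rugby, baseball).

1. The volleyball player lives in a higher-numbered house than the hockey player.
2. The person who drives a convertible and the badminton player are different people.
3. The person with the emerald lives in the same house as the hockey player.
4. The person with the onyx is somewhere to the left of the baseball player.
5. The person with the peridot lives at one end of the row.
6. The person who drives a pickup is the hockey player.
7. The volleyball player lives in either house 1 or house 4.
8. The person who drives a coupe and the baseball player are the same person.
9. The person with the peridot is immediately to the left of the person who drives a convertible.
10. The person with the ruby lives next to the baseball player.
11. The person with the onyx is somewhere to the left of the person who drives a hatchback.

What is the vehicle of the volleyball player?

Clue 7 places the volleyball player in house 4.
From clue 9, the person with the peridot must be in house 1.
Clue 9: the person who drives a convertible is in house 2.
Clue 6: the person who drives a pickup is in house 3.
From clue 6, the hockey player must be in house 3.
So house 5 gets garnet for gemstone.
That leaves van as the vehicle for house 1.
So house 4 gets hatchback for vehicle.
House 5 vehicle: only coupe fits.
The only sport still possible for house 2 is rugby.
So house 5 gets baseball for sport.
By clue 3, the person with the emerald is in house 3.
The person with the ruby is in house 4 (clue 10).
House 2's gemstone must be onyx (nothing else left).
That leaves badminton as the sport for house 1.
So: house 1 = peridot/van/badminton, house 2 = onyx/convertible/rugby, house 3 = emerald/pickup/hockey, house 4 = ruby/hatchback/volleyball, house 5 = garnet/coupe/baseball.

hatchback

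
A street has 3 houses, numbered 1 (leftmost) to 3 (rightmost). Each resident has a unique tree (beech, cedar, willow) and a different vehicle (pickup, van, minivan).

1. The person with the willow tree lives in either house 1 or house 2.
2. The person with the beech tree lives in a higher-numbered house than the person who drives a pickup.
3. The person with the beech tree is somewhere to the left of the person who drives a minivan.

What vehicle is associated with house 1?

pickup

Clue 3 places the person with the beech tree in house 2.
Clue 3 places the person who drives a minivan in house 3.
House 1's tree must be willow (nothing else left).
So house 3 gets cedar for tree.
Clue 2: the person who drives a pickup is in house 1.
So house 2 gets van for vehicle.
So: house 1 = willow/pickup, house 2 = beech/van, house 3 = cedar/minivan.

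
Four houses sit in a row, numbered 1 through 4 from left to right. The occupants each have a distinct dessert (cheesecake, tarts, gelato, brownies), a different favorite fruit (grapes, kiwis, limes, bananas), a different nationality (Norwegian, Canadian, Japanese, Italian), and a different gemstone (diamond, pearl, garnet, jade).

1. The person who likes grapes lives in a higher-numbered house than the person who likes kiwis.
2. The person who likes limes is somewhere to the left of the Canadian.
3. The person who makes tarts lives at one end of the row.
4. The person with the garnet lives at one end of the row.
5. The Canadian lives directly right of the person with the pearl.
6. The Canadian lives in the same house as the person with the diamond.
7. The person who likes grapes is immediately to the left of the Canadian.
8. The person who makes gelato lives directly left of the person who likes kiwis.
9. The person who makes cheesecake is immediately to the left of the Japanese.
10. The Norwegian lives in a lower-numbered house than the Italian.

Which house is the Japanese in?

The only favorite fruit still possible for house 4 is bananas.
House 1's nationality must be Norwegian (nothing else left).
From clue 1, the person who likes grapes must be in house 3.
Clue 1: the person who likes kiwis is in house 2.
By clue 7, the Canadian is in house 4.
Clue 8: the person who makes gelato is in house 1.
That leaves limes as the favorite fruit for house 1.
Clue 5: the person with the pearl is in house 3.
Clue 6: the person with the diamond is in house 4.
From clue 9, the person who makes cheesecake must be in house 2.
From clue 9, the Japanese must be in house 3.
House 3's dessert must be brownies (nothing else left).
House 4's dessert must be tarts (nothing else left).
House 2's nationality must be Italian (nothing else left).
House 1's gemstone must be garnet (nothing else left).
So house 2 gets jade for gemstone.
So: house 1 = gelato/limes/Norwegian/garnet, house 2 = cheesecake/kiwis/Italian/jade, house 3 = brownies/grapes/Japanese/pearl, house 4 = tarts/bananas/Canadian/diamond.

3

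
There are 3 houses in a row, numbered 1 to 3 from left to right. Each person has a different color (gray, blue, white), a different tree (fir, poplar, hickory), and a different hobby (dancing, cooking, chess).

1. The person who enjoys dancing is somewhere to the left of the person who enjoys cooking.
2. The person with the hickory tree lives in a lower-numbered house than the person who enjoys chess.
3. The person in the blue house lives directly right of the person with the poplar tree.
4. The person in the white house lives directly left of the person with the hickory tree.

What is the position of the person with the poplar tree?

1

Clue 4 places the person in the white house in house 1.
Clue 4 places the person with the hickory tree in house 2.
So house 3 gets fir for tree.
House 1 hobby: only dancing fits.
From clue 2, the person who enjoys chess must be in house 3.
Clue 3: the person in the blue house is in house 2.
So house 3 gets gray for color.
That leaves poplar as the tree for house 1.
House 2's hobby must be cooking (nothing else left).
So: house 1 = white/poplar/dancing, house 2 = blue/hickory/cooking, house 3 = gray/fir/chess.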